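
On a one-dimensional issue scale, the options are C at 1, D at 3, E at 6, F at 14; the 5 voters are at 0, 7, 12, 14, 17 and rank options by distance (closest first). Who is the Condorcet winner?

F

With single-peaked preferences on a line, the Condorcet winner is the candidate closest to the median voter.
The median voter (position 12) is closest to F at 14.
Check: F vs C — voters closer to F: 3 of 5.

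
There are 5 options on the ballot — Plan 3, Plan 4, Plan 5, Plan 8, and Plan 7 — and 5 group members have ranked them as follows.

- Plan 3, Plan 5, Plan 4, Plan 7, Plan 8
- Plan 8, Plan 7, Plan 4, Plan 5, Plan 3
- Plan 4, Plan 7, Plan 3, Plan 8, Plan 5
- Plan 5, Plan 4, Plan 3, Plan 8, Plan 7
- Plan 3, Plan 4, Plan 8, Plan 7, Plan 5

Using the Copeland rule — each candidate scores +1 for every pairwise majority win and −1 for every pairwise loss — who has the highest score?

Plan 4

Pairwise results:
  Plan 3 vs Plan 4: Plan 4 wins 3–2.
  Plan 3 vs Plan 5: Plan 3 wins 3–2.
  Plan 3 vs Plan 8: Plan 3 wins 4–1.
  Plan 3 vs Plan 7: Plan 3 wins 3–2.
  Plan 4 vs Plan 5: Plan 4 wins 3–2.
  Plan 4 vs Plan 8: Plan 4 wins 4–1.
  Plan 4 vs Plan 7: Plan 4 wins 4–1.
  Plan 5 vs Plan 8: Plan 8 wins 3–2.
  Plan 5 vs Plan 7: Plan 7 wins 3–2.
  Plan 8 vs Plan 7: Plan 8 wins 3–2.
Copeland scores (wins − losses):
  Plan 3: 3 − 1 = 2
  Plan 4: 4 − 0 = 4
  Plan 5: 0 − 4 = -4
  Plan 8: 2 − 2 = 0
  Plan 7: 1 − 3 = -2
Plan 4 has the best Copeland score.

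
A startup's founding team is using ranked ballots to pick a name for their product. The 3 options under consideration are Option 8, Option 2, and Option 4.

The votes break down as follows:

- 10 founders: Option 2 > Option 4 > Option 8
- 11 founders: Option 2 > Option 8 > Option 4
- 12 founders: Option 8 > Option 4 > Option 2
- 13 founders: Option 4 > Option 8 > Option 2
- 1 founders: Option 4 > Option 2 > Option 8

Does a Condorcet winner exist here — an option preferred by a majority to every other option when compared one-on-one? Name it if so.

Option 4

Head-to-head results (47 voters total):
Option 8 vs Option 2: Option 8 wins 25–22.
Option 8 vs Option 4: Option 4 wins 24–23.
Option 2 vs Option 4: Option 4 wins 26–21.
Option 4 beats each rival — Option 8 (24–23), Option 2 (26–21) — so Option 4 is the Condorcet winner.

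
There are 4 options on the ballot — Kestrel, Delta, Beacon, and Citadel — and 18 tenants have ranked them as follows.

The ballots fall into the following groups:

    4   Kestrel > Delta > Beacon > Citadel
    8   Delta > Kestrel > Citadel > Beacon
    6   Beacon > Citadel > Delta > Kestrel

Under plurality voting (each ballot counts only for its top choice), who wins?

Delta

First-place vote totals:
  Kestrel: 4
  Delta: 8
  Beacon: 6
  Citadel: 0
Delta has the most first-place votes.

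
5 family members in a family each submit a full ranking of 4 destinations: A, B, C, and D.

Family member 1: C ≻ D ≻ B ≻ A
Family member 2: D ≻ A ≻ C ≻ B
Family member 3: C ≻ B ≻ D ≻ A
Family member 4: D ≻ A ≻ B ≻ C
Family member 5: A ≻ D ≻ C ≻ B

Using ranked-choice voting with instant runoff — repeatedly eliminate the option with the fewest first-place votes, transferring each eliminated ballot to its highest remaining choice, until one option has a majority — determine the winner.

D

Round 1: C 2, D 2, A 1, B 0. B has the fewest and is eliminated.
Round 2: C 2, D 2, A 1. A has the fewest and is eliminated.
Round 3: D 3, C 2. D has a majority.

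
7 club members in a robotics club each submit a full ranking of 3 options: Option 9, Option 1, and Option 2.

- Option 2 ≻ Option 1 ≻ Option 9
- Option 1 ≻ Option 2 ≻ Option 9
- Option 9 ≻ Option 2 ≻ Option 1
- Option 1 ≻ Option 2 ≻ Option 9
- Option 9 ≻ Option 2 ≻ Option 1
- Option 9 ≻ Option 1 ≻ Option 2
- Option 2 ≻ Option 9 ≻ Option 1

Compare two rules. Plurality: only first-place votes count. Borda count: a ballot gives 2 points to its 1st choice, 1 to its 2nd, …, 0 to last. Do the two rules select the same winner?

No

Plurality first-place counts: Option 9 3, Option 1 2, Option 2 2 → Option 9.
Borda totals: Option 9 7, Option 1 6, Option 2 8 → Option 2.
The two rules disagree: plurality picks Option 9, Borda picks Option 2.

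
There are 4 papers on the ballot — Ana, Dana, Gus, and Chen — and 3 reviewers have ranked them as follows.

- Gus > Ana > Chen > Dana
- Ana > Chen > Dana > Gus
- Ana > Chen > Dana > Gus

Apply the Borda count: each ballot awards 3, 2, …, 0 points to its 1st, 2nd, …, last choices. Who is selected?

Ana

Borda scores:
  Ana: 2 + 3 + 3 = 8
  Dana: 0 + 1 + 1 = 2
  Gus: 3 + 0 + 0 = 3
  Chen: 1 + 2 + 2 = 5
Ana has the highest total.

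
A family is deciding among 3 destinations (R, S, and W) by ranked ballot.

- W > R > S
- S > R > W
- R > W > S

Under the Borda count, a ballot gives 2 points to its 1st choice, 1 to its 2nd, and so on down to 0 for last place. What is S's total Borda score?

Borda scores:
  R: 1 + 1 + 2 = 4
  S: 0 + 2 + 0 = 2
  W: 2 + 0 + 1 = 3

2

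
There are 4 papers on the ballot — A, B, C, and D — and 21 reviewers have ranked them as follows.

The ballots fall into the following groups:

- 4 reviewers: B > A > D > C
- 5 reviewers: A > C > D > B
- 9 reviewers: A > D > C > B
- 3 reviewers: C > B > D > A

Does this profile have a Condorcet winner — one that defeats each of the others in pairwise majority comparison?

Yes

Head-to-head results (21 voters total):
A vs B: A wins 14–7.
A vs C: A wins 18–3.
A vs D: A wins 18–3.
B vs C: C wins 17–4.
B vs D: D wins 14–7.
C vs D: D wins 13–8.
A beats each rival — B (14–7), C (18–3), D (18–3) — so A is the Condorcet winner.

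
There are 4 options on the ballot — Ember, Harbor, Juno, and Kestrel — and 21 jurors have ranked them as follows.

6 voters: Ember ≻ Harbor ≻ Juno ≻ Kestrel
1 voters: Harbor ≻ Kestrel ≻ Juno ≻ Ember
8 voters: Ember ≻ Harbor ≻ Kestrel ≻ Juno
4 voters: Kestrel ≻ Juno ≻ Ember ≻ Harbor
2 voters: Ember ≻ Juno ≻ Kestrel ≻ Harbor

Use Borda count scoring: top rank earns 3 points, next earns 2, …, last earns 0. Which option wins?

Borda scores:
  Ember: 6·3 + 0 + 8·3 + 4·1 + 2·3 = 52
  Harbor: 6·2 + 3 + 8·2 + 4·0 + 2·0 = 31
  Juno: 6·1 + 1 + 8·0 + 4·2 + 2·2 = 19
  Kestrel: 6·0 + 2 + 8·1 + 4·3 + 2·1 = 24
Ember has the highest total.

Ember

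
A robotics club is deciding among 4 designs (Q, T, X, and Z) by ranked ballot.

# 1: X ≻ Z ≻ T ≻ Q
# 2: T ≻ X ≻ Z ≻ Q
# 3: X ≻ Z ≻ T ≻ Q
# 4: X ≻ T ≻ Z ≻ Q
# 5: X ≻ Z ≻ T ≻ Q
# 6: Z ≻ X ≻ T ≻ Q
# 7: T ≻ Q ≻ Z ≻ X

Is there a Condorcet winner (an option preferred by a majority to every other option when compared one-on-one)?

Yes

Head-to-head results (7 voters total):
Q vs T: T wins 7–0.
Q vs X: X wins 6–1.
Q vs Z: Z wins 6–1.
T vs X: X wins 5–2.
T vs Z: Z wins 4–3.
X vs Z: X wins 5–2.
X beats each rival — Q (6–1), T (5–2), Z (5–2) — so X is the Condorcet winner.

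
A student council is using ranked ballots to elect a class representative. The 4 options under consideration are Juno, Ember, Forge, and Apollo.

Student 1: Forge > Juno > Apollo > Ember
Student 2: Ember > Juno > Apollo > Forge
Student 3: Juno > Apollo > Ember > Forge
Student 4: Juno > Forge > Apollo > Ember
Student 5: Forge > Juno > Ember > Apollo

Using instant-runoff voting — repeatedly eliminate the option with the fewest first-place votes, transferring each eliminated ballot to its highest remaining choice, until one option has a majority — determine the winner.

Round 1: Juno 2, Forge 2, Ember 1, Apollo 0. Apollo has the fewest and is eliminated.
Round 2: Juno 2, Forge 2, Ember 1. Ember has the fewest and is eliminated.
Round 3: Juno 3, Forge 2. Juno has a majority.

Juno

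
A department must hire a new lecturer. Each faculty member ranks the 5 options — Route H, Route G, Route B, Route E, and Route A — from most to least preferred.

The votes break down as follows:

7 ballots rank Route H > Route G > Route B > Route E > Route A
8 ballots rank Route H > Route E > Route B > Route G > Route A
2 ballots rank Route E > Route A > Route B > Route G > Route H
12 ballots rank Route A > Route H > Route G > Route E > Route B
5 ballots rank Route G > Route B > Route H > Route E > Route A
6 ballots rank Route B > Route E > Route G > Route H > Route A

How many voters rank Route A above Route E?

Ballots ranking Route A above Route E: 12.
Ballots ranking Route E above Route A: 7+8+2+5+6 = 28.
So 12 of 40 voters prefer Route A to Route E.

12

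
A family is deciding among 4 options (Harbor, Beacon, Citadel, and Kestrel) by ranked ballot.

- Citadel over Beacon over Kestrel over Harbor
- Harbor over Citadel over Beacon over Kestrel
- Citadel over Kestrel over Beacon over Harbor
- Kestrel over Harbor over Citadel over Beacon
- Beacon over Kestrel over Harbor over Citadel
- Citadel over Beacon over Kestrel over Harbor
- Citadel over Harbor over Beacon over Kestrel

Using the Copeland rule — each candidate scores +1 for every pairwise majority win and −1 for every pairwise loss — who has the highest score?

Citadel

Pairwise results:
  Harbor vs Beacon: Beacon wins 4–3.
  Harbor vs Citadel: Citadel wins 4–3.
  Harbor vs Kestrel: Kestrel wins 5–2.
  Beacon vs Citadel: Citadel wins 6–1.
  Beacon vs Kestrel: Beacon wins 5–2.
  Citadel vs Kestrel: Citadel wins 5–2.
Copeland scores (wins − losses):
  Harbor: 0 − 3 = -3
  Beacon: 2 − 1 = 1
  Citadel: 3 − 0 = 3
  Kestrel: 1 − 2 = -1
Citadel has the best Copeland score.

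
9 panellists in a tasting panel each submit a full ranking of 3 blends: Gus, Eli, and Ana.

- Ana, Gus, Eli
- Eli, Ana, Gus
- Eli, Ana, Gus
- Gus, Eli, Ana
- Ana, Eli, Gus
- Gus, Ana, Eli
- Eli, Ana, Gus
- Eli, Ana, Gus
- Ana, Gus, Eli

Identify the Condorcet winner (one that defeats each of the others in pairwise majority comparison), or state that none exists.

Head-to-head results (9 voters total):
Gus vs Eli: Eli wins 5–4.
Gus vs Ana: Ana wins 7–2.
Eli vs Ana: Eli wins 5–4.
Eli beats each rival — Gus (5–4), Ana (5–4) — so Eli is the Condorcet winner.

Eli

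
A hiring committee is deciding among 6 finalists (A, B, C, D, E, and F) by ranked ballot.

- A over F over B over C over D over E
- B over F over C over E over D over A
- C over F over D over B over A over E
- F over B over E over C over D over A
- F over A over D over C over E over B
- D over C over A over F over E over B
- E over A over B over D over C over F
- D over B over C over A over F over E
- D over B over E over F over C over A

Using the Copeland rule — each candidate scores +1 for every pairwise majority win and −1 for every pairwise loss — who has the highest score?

Pairwise results:
  A vs B: B wins 5–4.
  A vs C: C wins 6–3.
  A vs D: D wins 6–3.
  A vs E: A wins 5–4.
  A vs F: F wins 5–4.
  B vs C: B wins 6–3.
  B vs D: D wins 5–4.
  B vs E: B wins 6–3.
  B vs F: F wins 5–4.
  C vs D: D wins 5–4.
  C vs E: C wins 6–3.
  C vs F: F wins 5–4.
  D vs E: D wins 6–3.
  D vs F: F wins 5–4.
  E vs F: F wins 7–2.
Copeland scores (wins − losses):
  A: 1 − 4 = -3
  B: 3 − 2 = 1
  C: 2 − 3 = -1
  D: 4 − 1 = 3
  E: 0 − 5 = -5
  F: 5 − 0 = 5
F has the best Copeland score.

F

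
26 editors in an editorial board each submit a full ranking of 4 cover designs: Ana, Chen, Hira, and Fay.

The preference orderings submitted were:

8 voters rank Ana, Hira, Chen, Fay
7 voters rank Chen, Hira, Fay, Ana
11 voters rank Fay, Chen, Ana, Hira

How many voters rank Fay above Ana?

18

Ballots ranking Fay above Ana: 7+11 = 18.
Ballots ranking Ana above Fay: 8.
So 18 of 26 voters prefer Fay to Ana.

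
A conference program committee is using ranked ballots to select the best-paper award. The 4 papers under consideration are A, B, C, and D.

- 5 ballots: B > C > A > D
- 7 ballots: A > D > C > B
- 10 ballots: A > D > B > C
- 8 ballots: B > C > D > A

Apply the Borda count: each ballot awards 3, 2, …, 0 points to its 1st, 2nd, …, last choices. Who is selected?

A

Borda scores:
  A: 5·1 + 7·3 + 10·3 + 8·0 = 56
  B: 5·3 + 7·0 + 10·1 + 8·3 = 49
  C: 5·2 + 7·1 + 10·0 + 8·2 = 33
  D: 5·0 + 7·2 + 10·2 + 8·1 = 42
A has the highest total.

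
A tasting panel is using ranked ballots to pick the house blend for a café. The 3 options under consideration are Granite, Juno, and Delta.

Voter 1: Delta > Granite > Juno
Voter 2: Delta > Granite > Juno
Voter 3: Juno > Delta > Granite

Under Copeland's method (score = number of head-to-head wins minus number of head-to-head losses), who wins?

Pairwise results:
  Granite vs Juno: Granite wins 2–1.
  Granite vs Delta: Delta wins 3–0.
  Juno vs Delta: Delta wins 2–1.
Copeland scores (wins − losses):
  Granite: 1 − 1 = 0
  Juno: 0 − 2 = -2
  Delta: 2 − 0 = 2
Delta has the best Copeland score.

Delta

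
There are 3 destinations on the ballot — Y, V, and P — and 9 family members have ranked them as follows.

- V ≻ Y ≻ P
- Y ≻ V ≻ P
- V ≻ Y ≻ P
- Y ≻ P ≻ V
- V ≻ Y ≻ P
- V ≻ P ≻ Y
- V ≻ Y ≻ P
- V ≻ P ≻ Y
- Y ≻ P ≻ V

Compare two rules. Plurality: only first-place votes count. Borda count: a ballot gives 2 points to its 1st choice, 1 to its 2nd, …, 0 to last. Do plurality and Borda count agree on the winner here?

Yes

Plurality first-place counts: Y 3, V 6, P 0 → V.
Borda totals: Y 10, V 13, P 4 → V.
The two rules agree on V.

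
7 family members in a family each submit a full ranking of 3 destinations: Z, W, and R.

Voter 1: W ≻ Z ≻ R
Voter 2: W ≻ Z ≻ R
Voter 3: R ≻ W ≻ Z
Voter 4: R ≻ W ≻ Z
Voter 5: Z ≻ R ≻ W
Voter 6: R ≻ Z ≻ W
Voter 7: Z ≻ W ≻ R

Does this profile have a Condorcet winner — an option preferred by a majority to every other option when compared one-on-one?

Head-to-head results (7 voters total):
Z vs W: W wins 4–3.
Z vs R: Z wins 4–3.
W vs R: R wins 4–3.
No candidate beats all others: Z beats R beats W beats Z, a majority cycle.

No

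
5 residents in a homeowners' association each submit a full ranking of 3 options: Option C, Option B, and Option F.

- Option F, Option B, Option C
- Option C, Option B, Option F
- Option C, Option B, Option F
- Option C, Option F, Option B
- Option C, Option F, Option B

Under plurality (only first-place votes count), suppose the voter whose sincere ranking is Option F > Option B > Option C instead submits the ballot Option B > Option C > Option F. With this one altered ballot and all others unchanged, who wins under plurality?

First-place totals with the altered ballot: Option C 4, Option B 1, Option F 0.
The winner is unchanged: still Option C.

Option C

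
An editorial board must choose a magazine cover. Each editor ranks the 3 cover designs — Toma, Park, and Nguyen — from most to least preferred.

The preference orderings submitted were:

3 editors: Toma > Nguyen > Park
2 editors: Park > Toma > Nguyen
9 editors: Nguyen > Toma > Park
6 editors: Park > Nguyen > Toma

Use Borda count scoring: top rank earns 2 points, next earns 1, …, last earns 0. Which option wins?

Nguyen

Borda scores:
  Toma: 3·2 + 2·1 + 9·1 + 6·0 = 17
  Park: 3·0 + 2·2 + 9·0 + 6·2 = 16
  Nguyen: 3·1 + 2·0 + 9·2 + 6·1 = 27
Nguyen has the highest total.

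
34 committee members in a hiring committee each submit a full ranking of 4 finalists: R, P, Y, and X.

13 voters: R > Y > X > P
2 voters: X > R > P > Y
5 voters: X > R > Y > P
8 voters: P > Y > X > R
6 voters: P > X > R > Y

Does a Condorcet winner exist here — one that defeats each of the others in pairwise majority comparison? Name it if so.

No Condorcet winner

Head-to-head results (34 voters total):
R vs P: R wins 20–14.
R vs Y: R wins 26–8.
R vs X: X wins 21–13.
P vs Y: Y wins 18–16.
P vs X: X wins 20–14.
Y vs X: Y wins 21–13.
No candidate beats all others: R beats Y beats X beats R, a majority cycle.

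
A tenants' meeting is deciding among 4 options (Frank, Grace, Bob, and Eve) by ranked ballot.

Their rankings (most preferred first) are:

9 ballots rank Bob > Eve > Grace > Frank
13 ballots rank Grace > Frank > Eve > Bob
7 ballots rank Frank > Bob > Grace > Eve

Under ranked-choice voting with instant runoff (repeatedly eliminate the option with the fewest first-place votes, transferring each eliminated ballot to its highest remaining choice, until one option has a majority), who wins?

Round 1: Grace 13, Bob 9, Frank 7, Eve 0. Eve has the fewest and is eliminated.
Round 2: Grace 13, Bob 9, Frank 7. Frank has the fewest and is eliminated.
Round 3: Bob 16, Grace 13. Bob has a majority.

Bob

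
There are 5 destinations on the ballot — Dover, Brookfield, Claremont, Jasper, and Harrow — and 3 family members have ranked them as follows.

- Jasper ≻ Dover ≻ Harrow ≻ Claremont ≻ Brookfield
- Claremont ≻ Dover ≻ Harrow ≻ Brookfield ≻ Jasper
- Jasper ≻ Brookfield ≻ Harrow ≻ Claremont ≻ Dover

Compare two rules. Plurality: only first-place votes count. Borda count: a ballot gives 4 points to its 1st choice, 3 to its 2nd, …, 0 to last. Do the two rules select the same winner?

Plurality first-place counts: Dover 0, Brookfield 0, Claremont 1, Jasper 2, Harrow 0 → Jasper.
Borda totals: Dover 6, Brookfield 4, Claremont 6, Jasper 8, Harrow 6 → Jasper.
The two rules agree on Jasper.

Yes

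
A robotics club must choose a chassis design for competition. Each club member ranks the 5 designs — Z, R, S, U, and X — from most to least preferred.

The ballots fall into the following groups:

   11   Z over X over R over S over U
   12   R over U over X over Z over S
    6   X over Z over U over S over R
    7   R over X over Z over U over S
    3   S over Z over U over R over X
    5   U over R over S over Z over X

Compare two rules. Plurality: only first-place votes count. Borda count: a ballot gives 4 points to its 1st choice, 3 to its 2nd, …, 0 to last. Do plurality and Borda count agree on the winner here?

Yes

Plurality first-place counts: Z 11, R 19, S 3, U 5, X 6 → R.
Borda totals: Z 102, R 116, S 39, U 81, X 102 → R.
The two rules agree on R.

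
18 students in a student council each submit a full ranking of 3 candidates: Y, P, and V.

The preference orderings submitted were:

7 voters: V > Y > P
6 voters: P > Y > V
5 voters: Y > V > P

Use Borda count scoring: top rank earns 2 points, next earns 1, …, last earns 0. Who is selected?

Borda scores:
  Y: 7·1 + 6·1 + 5·2 = 23
  P: 7·0 + 6·2 + 5·0 = 12
  V: 7·2 + 6·0 + 5·1 = 19
Y has the highest total.

Y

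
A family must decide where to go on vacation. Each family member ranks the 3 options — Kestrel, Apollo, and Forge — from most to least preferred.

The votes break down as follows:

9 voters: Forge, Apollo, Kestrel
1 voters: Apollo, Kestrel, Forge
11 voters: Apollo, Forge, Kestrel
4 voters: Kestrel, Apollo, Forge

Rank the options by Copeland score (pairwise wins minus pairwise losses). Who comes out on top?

Apollo

Pairwise results:
  Kestrel vs Apollo: Apollo wins 21–4.
  Kestrel vs Forge: Forge wins 20–5.
  Apollo vs Forge: Apollo wins 16–9.
Copeland scores (wins − losses):
  Kestrel: 0 − 2 = -2
  Apollo: 2 − 0 = 2
  Forge: 1 − 1 = 0
Apollo has the best Copeland score.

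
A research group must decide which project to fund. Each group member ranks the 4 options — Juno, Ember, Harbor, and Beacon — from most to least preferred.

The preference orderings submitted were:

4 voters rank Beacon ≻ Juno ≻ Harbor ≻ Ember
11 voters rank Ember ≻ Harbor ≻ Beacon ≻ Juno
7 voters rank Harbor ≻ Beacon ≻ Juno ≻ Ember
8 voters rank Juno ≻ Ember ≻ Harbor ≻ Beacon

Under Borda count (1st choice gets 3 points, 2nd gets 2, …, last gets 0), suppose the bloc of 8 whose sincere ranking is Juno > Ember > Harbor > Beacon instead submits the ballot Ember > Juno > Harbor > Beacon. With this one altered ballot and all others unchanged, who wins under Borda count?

Borda totals with the altered ballot: Juno 31, Ember 57, Harbor 55, Beacon 37.
The switch changes the winner from Harbor to Ember.

Ember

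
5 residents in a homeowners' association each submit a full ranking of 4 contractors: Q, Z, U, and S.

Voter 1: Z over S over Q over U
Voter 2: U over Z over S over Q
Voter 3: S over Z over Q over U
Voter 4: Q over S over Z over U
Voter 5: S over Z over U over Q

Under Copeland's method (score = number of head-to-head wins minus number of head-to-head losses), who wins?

S

Pairwise results:
  Q vs Z: Z wins 4–1.
  Q vs U: Q wins 3–2.
  Q vs S: S wins 4–1.
  Z vs U: Z wins 4–1.
  Z vs S: S wins 3–2.
  U vs S: S wins 4–1.
Copeland scores (wins − losses):
  Q: 1 − 2 = -1
  Z: 2 − 1 = 1
  U: 0 − 3 = -3
  S: 3 − 0 = 3
S has the best Copeland score.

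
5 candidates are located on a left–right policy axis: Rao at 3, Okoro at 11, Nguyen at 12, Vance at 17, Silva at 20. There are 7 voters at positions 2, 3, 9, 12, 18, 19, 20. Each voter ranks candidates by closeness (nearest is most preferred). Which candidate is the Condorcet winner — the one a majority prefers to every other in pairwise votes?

With single-peaked preferences on a line, the Condorcet winner is the candidate closest to the median voter.
The median voter (position 12) is closest to Nguyen at 12.
Check: Nguyen vs Silva — voters closer to Nguyen: 4 of 7.

Nguyen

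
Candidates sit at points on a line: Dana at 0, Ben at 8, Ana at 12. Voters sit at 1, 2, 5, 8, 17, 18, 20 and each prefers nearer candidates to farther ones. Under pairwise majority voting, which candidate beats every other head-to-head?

Ben

With single-peaked preferences on a line, the Condorcet winner is the candidate closest to the median voter.
The median voter (position 8) is closest to Ben at 8.
Check: Ben vs Dana — voters closer to Ben: 5 of 7.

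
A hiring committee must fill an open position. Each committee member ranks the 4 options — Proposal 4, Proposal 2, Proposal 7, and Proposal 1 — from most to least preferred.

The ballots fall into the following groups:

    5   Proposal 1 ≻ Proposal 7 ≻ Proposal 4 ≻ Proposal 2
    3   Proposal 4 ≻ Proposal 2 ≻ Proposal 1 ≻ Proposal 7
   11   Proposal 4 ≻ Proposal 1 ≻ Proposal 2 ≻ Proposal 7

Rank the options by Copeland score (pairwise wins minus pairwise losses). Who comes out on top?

Proposal 4

Pairwise results:
  Proposal 4 vs Proposal 2: Proposal 4 wins 19–0.
  Proposal 4 vs Proposal 7: Proposal 4 wins 14–5.
  Proposal 4 vs Proposal 1: Proposal 4 wins 14–5.
  Proposal 2 vs Proposal 7: Proposal 2 wins 14–5.
  Proposal 2 vs Proposal 1: Proposal 1 wins 16–3.
  Proposal 7 vs Proposal 1: Proposal 1 wins 19–0.
Copeland scores (wins − losses):
  Proposal 4: 3 − 0 = 3
  Proposal 2: 1 − 2 = -1
  Proposal 7: 0 − 3 = -3
  Proposal 1: 2 − 1 = 1
Proposal 4 has the best Copeland score.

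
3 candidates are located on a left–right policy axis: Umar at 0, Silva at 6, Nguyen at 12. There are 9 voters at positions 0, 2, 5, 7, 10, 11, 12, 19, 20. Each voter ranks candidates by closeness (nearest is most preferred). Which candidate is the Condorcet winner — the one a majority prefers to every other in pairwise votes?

With single-peaked preferences on a line, the Condorcet winner is the candidate closest to the median voter.
The median voter (position 10) is closest to Nguyen at 12.
Check: Nguyen vs Silva — voters closer to Nguyen: 5 of 9.

Nguyen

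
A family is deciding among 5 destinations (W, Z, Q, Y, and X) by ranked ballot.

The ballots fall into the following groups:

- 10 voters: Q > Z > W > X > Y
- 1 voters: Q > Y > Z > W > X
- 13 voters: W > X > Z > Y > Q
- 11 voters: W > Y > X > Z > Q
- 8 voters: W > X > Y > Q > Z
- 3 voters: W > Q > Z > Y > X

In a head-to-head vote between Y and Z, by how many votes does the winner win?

Ballots ranking Y above Z: 1+11+8 = 20.
Ballots ranking Z above Y: 10+13+3 = 26.
Z wins 26–20, a margin of 6.

6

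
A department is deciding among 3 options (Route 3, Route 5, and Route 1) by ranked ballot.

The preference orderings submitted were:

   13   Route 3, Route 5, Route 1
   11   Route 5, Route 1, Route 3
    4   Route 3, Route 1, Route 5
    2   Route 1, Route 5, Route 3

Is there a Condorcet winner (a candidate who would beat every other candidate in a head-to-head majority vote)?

Yes

Head-to-head results (30 voters total):
Route 3 vs Route 5: Route 3 wins 17–13.
Route 3 vs Route 1: Route 3 wins 17–13.
Route 5 vs Route 1: Route 5 wins 24–6.
Route 3 beats each rival — Route 5 (17–13), Route 1 (17–13) — so Route 3 is the Condorcet winner.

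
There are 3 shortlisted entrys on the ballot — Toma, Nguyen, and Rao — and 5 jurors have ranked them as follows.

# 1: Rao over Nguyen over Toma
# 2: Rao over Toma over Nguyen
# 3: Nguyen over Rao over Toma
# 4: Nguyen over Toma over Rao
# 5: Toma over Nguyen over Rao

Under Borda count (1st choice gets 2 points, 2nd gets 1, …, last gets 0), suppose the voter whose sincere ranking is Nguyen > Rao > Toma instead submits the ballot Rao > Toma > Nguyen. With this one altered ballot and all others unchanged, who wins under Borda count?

Borda totals with the altered ballot: Toma 5, Nguyen 4, Rao 6.
The switch changes the winner from Nguyen to Rao.

Rao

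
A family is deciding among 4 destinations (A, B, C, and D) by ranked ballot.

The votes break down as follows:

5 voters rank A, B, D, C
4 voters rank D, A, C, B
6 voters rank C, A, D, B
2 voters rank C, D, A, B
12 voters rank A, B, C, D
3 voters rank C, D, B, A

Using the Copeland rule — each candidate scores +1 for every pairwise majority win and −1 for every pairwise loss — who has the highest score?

A

Pairwise results:
  A vs B: A wins 29–3.
  A vs C: A wins 21–11.
  A vs D: A wins 23–9.
  B vs C: B wins 17–15.
  B vs D: B wins 17–15.
  C vs D: C wins 23–9.
Copeland scores (wins − losses):
  A: 3 − 0 = 3
  B: 2 − 1 = 1
  C: 1 − 2 = -1
  D: 0 − 3 = -3
A has the best Copeland score.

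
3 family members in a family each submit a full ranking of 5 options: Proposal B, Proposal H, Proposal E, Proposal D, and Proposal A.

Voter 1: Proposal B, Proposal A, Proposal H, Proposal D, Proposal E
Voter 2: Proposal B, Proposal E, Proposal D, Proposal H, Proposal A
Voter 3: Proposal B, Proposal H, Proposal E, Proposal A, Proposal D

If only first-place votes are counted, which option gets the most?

First-place vote totals:
  Proposal B: 3
  Proposal H: 0
  Proposal E: 0
  Proposal D: 0
  Proposal A: 0
Proposal B has the most first-place votes.

Proposal B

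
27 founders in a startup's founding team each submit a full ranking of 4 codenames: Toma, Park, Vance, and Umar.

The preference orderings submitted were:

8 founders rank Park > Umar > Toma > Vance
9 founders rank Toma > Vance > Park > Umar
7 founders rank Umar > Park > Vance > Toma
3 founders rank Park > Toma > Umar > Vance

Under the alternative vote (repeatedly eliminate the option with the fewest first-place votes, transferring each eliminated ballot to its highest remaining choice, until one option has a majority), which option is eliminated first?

Round 1: Park 11, Toma 9, Umar 7, Vance 0. Vance has the fewest and is eliminated.
Round 2: Park 11, Toma 9, Umar 7. Umar has the fewest and is eliminated.
Round 3: Park 18, Toma 9. Park has a majority.

Vance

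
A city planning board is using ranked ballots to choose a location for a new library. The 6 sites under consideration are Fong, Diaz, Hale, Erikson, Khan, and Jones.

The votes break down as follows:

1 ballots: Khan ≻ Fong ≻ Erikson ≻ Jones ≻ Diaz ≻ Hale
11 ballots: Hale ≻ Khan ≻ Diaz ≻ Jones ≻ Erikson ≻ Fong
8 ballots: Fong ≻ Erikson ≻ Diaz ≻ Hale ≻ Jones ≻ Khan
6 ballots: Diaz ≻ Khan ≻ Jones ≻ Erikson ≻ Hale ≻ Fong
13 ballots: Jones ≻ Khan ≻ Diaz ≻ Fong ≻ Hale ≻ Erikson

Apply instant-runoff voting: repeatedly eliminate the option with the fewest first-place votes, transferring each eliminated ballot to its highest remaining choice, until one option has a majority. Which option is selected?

Round 1: Jones 13, Hale 11, Fong 8, Diaz 6, Khan 1, Erikson 0. Erikson has the fewest and is eliminated.
Round 2: Jones 13, Hale 11, Fong 8, Diaz 6, Khan 1. Khan has the fewest and is eliminated.
Round 3: Jones 13, Hale 11, Fong 9, Diaz 6. Diaz has the fewest and is eliminated.
Round 4: Jones 19, Hale 11, Fong 9. Fong has the fewest and is eliminated.
Round 5: Jones 20, Hale 19. Jones has a majority.

Jones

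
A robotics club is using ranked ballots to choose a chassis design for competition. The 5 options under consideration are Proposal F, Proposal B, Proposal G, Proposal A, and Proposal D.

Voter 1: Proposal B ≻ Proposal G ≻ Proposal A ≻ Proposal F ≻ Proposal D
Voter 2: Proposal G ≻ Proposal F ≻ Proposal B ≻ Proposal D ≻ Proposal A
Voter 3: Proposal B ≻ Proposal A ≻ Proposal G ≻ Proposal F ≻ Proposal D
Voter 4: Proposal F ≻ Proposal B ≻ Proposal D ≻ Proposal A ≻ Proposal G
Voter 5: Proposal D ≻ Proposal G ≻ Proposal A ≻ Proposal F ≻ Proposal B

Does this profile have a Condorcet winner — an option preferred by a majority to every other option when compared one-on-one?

Head-to-head results (5 voters total):
Proposal F vs Proposal B: Proposal F wins 3–2.
Proposal F vs Proposal G: Proposal G wins 4–1.
Proposal F vs Proposal A: Proposal A wins 3–2.
Proposal F vs Proposal D: Proposal F wins 4–1.
Proposal B vs Proposal G: Proposal B wins 3–2.
Proposal B vs Proposal A: Proposal B wins 4–1.
Proposal B vs Proposal D: Proposal B wins 4–1.
Proposal G vs Proposal A: Proposal G wins 3–2.
Proposal G vs Proposal D: Proposal G wins 3–2.
Proposal A vs Proposal D: Proposal D wins 3–2.
No candidate beats all others: Proposal F beats Proposal B beats Proposal G beats Proposal F, a majority cycle.

No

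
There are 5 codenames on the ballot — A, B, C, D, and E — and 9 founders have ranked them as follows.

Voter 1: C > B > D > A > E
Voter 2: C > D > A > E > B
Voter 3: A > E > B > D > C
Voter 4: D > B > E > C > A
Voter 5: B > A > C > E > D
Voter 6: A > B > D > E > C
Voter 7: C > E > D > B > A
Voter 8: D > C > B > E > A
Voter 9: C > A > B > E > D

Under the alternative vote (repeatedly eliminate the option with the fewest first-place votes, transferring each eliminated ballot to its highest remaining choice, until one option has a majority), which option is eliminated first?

Round 1: C 4, A 2, D 2, B 1, E 0. E has the fewest and is eliminated.
Round 2: C 4, A 2, D 2, B 1. B has the fewest and is eliminated.
Round 3: C 4, A 3, D 2. D has the fewest and is eliminated.
Round 4: C 6, A 3. C has a majority.

E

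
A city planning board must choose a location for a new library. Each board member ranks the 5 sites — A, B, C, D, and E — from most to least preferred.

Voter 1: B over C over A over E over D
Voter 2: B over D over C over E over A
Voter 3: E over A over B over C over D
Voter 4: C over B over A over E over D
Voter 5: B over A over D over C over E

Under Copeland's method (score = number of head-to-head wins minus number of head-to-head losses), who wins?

Pairwise results:
  A vs B: B wins 4–1.
  A vs C: C wins 3–2.
  A vs D: A wins 4–1.
  A vs E: A wins 3–2.
  B vs C: B wins 4–1.
  B vs D: B wins 5–0.
  B vs E: B wins 4–1.
  C vs D: C wins 3–2.
  C vs E: C wins 4–1.
  D vs E: E wins 3–2.
Copeland scores (wins − losses):
  A: 2 − 2 = 0
  B: 4 − 0 = 4
  C: 3 − 1 = 2
  D: 0 − 4 = -4
  E: 1 − 3 = -2
B has the best Copeland score.

B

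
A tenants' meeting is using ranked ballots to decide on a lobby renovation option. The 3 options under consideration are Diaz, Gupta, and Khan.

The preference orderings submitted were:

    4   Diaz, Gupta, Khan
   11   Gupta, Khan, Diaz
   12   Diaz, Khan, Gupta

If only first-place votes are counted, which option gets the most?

First-place vote totals:
  Diaz: 16
  Gupta: 11
  Khan: 0
Diaz has the most first-place votes.

Diaz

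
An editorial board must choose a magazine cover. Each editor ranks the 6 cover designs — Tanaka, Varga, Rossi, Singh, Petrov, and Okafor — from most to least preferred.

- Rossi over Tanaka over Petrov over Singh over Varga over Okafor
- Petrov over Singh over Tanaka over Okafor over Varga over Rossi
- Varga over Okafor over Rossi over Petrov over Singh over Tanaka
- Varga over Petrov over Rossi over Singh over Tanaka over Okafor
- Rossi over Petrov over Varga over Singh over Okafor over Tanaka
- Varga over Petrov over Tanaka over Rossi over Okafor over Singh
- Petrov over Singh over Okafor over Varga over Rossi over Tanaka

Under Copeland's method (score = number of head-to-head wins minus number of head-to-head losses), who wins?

Pairwise results:
  Tanaka vs Varga: Varga wins 5–2.
  Tanaka vs Rossi: Rossi wins 5–2.
  Tanaka vs Singh: Singh wins 5–2.
  Tanaka vs Petrov: Petrov wins 6–1.
  Tanaka vs Okafor: Tanaka wins 4–3.
  Varga vs Rossi: Varga wins 5–2.
  Varga vs Singh: Varga wins 4–3.
  Varga vs Petrov: Petrov wins 4–3.
  Varga vs Okafor: Varga wins 5–2.
  Rossi vs Singh: Rossi wins 5–2.
  Rossi vs Petrov: Petrov wins 4–3.
  Rossi vs Okafor: Rossi wins 4–3.
  Singh vs Petrov: Petrov wins 7–0.
  Singh vs Okafor: Singh wins 5–2.
  Petrov vs Okafor: Petrov wins 6–1.
Copeland scores (wins − losses):
  Tanaka: 1 − 4 = -3
  Varga: 4 − 1 = 3
  Rossi: 3 − 2 = 1
  Singh: 2 − 3 = -1
  Petrov: 5 − 0 = 5
  Okafor: 0 − 5 = -5
Petrov has the best Copeland score.

Petrov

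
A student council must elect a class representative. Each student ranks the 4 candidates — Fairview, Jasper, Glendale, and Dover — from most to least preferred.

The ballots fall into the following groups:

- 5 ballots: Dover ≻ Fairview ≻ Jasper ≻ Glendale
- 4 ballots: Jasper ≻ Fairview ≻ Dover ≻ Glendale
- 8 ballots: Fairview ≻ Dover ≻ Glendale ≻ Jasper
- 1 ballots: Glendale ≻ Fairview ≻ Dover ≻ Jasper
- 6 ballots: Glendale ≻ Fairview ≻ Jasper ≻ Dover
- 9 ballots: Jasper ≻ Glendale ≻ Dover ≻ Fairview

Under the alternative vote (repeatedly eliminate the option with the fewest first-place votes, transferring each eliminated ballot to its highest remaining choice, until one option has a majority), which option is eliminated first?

Dover

Round 1: Jasper 13, Fairview 8, Glendale 7, Dover 5. Dover has the fewest and is eliminated.
Round 2: Fairview 13, Jasper 13, Glendale 7. Glendale has the fewest and is eliminated.
Round 3: Fairview 20, Jasper 13. Fairview has a majority.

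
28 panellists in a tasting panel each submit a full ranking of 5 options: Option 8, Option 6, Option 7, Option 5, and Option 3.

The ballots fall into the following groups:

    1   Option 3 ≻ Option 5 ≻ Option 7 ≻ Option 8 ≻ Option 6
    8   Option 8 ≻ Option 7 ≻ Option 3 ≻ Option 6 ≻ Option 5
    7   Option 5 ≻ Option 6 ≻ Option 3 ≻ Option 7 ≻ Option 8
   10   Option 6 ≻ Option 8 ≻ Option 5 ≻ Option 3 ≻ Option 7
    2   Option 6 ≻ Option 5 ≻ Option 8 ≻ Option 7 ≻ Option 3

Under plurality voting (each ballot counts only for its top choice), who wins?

First-place vote totals:
  Option 8: 8
  Option 6: 12
  Option 7: 0
  Option 5: 7
  Option 3: 1
Option 6 has the most first-place votes.

Option 6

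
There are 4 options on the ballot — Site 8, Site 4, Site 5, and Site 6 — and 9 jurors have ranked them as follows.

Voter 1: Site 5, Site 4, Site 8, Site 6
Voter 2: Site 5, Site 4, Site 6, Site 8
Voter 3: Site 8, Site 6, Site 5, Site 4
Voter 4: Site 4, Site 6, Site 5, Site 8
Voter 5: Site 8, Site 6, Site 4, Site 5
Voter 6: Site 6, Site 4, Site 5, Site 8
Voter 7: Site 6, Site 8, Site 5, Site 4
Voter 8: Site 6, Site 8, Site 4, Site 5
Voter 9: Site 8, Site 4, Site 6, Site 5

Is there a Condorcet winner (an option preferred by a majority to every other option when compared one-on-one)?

Yes

Head-to-head results (9 voters total):
Site 8 vs Site 4: Site 8 wins 5–4.
Site 8 vs Site 5: Site 8 wins 5–4.
Site 8 vs Site 6: Site 6 wins 5–4.
Site 4 vs Site 5: Site 4 wins 5–4.
Site 4 vs Site 6: Site 6 wins 5–4.
Site 5 vs Site 6: Site 6 wins 7–2.
Site 6 beats each rival — Site 8 (5–4), Site 4 (5–4), Site 5 (7–2) — so Site 6 is the Condorcet winner.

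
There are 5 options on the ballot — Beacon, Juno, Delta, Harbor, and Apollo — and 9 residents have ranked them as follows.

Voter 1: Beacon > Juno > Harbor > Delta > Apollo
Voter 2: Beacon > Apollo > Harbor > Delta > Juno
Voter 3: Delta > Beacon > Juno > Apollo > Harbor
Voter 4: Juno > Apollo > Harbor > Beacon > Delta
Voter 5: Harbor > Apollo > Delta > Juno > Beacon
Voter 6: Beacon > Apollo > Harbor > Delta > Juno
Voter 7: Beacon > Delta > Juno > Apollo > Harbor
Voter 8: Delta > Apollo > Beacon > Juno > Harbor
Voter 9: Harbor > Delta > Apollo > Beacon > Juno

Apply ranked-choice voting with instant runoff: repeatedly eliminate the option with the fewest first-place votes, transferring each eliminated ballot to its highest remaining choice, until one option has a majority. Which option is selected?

Round 1: Beacon 4, Delta 2, Harbor 2, Juno 1, Apollo 0. Apollo has the fewest and is eliminated.
Round 2: Beacon 4, Delta 2, Harbor 2, Juno 1. Juno has the fewest and is eliminated.
Round 3: Beacon 4, Harbor 3, Delta 2. Delta has the fewest and is eliminated.
Round 4: Beacon 6, Harbor 3. Beacon has a majority.

Beacon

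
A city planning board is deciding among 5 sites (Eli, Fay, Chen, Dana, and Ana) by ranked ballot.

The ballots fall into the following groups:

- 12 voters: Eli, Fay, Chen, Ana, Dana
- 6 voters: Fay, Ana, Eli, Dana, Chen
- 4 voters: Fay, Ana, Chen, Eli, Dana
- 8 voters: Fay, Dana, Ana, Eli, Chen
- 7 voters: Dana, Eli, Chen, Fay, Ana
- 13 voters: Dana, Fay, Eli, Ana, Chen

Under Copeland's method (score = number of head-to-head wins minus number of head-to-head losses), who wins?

Pairwise results:
  Eli vs Fay: Fay wins 31–19.
  Eli vs Chen: Eli wins 46–4.
  Eli vs Dana: Dana wins 28–22.
  Eli vs Ana: Eli wins 32–18.
  Fay vs Chen: Fay wins 43–7.
  Fay vs Dana: Fay wins 30–20.
  Fay vs Ana: Fay wins 50–0.
  Chen vs Dana: Dana wins 34–16.
  Chen vs Ana: Ana wins 31–19.
  Dana vs Ana: Dana wins 28–22.
Copeland scores (wins − losses):
  Eli: 2 − 2 = 0
  Fay: 4 − 0 = 4
  Chen: 0 − 4 = -4
  Dana: 3 − 1 = 2
  Ana: 1 − 3 = -2
Fay has the best Copeland score.

Fay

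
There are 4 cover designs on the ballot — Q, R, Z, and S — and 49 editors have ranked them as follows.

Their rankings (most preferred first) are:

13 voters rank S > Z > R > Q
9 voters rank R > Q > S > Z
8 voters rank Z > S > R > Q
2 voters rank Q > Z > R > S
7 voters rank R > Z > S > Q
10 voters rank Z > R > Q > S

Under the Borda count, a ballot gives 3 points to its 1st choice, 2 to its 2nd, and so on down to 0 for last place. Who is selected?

Z

Borda scores:
  Q: 13·0 + 9·2 + 8·0 + 2·3 + 7·0 + 10·1 = 34
  R: 13·1 + 9·3 + 8·1 + 2·1 + 7·3 + 10·2 = 91
  Z: 13·2 + 9·0 + 8·3 + 2·2 + 7·2 + 10·3 = 98
  S: 13·3 + 9·1 + 8·2 + 2·0 + 7·1 + 10·0 = 71
Z has the highest total.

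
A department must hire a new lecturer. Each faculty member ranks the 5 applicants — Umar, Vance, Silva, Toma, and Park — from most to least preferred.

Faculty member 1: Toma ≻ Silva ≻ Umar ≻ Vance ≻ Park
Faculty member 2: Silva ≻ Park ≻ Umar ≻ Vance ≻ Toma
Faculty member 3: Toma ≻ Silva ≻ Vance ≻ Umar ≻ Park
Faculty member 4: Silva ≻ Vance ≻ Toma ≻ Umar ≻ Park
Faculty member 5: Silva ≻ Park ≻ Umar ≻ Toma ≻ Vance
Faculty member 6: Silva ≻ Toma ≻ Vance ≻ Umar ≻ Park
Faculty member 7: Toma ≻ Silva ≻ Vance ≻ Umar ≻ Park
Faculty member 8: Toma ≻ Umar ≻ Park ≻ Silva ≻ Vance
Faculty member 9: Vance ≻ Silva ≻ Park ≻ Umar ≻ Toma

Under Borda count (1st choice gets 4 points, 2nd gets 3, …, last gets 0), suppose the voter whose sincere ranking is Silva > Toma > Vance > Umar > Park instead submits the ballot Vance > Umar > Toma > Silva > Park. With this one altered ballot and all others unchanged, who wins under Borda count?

Borda totals with the altered ballot: Umar 16, Vance 17, Silva 26, Toma 21, Park 10.
The winner is unchanged: still Silva.

Silva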